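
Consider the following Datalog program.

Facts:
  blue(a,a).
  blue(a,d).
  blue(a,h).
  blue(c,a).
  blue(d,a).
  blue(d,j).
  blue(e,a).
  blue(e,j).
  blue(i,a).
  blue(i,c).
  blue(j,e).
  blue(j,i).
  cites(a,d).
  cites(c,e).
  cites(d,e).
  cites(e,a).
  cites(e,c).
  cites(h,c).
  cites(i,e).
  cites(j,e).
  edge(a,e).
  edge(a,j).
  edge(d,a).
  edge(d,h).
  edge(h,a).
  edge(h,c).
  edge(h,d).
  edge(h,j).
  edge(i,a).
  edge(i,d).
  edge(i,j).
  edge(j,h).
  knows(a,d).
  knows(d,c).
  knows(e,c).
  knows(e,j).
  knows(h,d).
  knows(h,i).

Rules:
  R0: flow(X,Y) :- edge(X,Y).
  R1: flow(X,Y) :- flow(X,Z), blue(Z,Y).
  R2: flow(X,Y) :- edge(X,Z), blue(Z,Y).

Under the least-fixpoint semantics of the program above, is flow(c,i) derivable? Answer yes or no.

no

round 1: derive flow(a,e) via R0 from edge(a,e)
round 1: derive flow(a,j) via R0 from edge(a,j)
round 1: derive flow(d,a) via R0 from edge(d,a)
round 1: derive flow(d,h) via R0 from edge(d,h)
round 1: derive flow(h,a) via R0 from edge(h,a)
round 1: derive flow(h,c) via R0 from edge(h,c)
round 1: derive flow(h,d) via R0 from edge(h,d)
round 1: derive flow(h,j) via R0 from edge(h,j)
round 1: derive flow(i,a) via R0 from edge(i,a)
round 1: derive flow(i,d) via R0 from edge(i,d)
round 1: derive flow(i,j) via R0 from edge(i,j)
round 1: derive flow(j,h) via R0 from edge(j,h)
round 1: derive flow(a,a) via R2 from edge(a,e), blue(e,a)
round 1: derive flow(a,i) via R2 from edge(a,j), blue(j,i)
round 1: derive flow(d,d) via R2 from edge(d,a), blue(a,d)
round 1: derive flow(h,e) via R2 from edge(h,j), blue(j,e)
round 1: derive flow(h,h) via R2 from edge(h,a), blue(a,h)
round 1: derive flow(h,i) via R2 from edge(h,j), blue(j,i)
round 1: derive flow(i,e) via R2 from edge(i,j), blue(j,e)
round 1: derive flow(i,h) via R2 from edge(i,a), blue(a,h)
round 1: derive flow(i,i) via R2 from edge(i,j), blue(j,i)
round 2: derive flow(a,c) via R1 from flow(a,i), blue(i,c)
round 2: derive flow(a,d) via R1 from flow(a,a), blue(a,d)
round 2: derive flow(a,h) via R1 from flow(a,a), blue(a,h)
round 2: derive flow(d,j) via R1 from flow(d,d), blue(d,j)
round 2: derive flow(i,c) via R1 from flow(i,i), blue(i,c)
round 3: derive flow(d,e) via R1 from flow(d,j), blue(j,e)
round 3: derive flow(d,i) via R1 from flow(d,j), blue(j,i)
round 4: derive flow(d,c) via R1 from flow(d,i), blue(i,c)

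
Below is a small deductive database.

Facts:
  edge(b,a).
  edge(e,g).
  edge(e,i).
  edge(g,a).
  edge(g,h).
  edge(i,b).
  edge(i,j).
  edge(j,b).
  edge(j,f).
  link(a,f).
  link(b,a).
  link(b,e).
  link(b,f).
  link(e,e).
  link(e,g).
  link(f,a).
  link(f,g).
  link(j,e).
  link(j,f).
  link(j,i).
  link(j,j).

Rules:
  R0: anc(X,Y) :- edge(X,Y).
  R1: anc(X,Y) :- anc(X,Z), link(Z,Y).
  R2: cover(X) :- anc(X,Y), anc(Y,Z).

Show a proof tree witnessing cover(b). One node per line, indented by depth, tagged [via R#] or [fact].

round 1: derive anc(b,a) via R0 from edge(b,a)
round 1: derive anc(e,g) via R0 from edge(e,g)
round 1: derive anc(e,i) via R0 from edge(e,i)
round 1: derive anc(g,a) via R0 from edge(g,a)
round 1: derive anc(g,h) via R0 from edge(g,h)
round 1: derive anc(i,b) via R0 from edge(i,b)
round 1: derive anc(i,j) via R0 from edge(i,j)
round 1: derive anc(j,b) via R0 from edge(j,b)
round 1: derive anc(j,f) via R0 from edge(j,f)
round 2: derive anc(b,f) via R1 from anc(b,a), link(a,f)
round 2: derive anc(g,f) via R1 from anc(g,a), link(a,f)
round 2: derive anc(i,a) via R1 from anc(i,b), link(b,a)
round 2: derive anc(i,e) via R1 from anc(i,b), link(b,e)
round 2: derive anc(i,f) via R1 from anc(i,b), link(b,f)
round 2: derive anc(i,i) via R1 from anc(i,j), link(j,i)
round 2: derive anc(j,a) via R1 from anc(j,b), link(b,a)
round 2: derive anc(j,e) via R1 from anc(j,b), link(b,e)
round 2: derive anc(j,g) via R1 from anc(j,f), link(f,g)
round 2: derive cover(e) via R2 from anc(e,g), anc(g,a)
round 2: derive cover(i) via R2 from anc(i,b), anc(b,a)
round 2: derive cover(j) via R2 from anc(j,b), anc(b,a)
round 3: derive anc(b,g) via R1 from anc(b,f), link(f,g)
round 3: derive anc(g,g) via R1 from anc(g,f), link(f,g)
round 3: derive anc(i,g) via R1 from anc(i,e), link(e,g)
round 4: derive cover(b) via R2 from anc(b,g), anc(g,a)
round 4: derive cover(g) via R2 from anc(g,g), anc(g,a)

cover(b)  [via R2]
  anc(b,g)  [via R1]
    anc(b,f)  [via R1]
      anc(b,a)  [via R0]
        edge(b,a)  [fact]
      link(a,f)  [fact]
    link(f,g)  [fact]
  anc(g,a)  [via R0]
    edge(g,a)  [fact]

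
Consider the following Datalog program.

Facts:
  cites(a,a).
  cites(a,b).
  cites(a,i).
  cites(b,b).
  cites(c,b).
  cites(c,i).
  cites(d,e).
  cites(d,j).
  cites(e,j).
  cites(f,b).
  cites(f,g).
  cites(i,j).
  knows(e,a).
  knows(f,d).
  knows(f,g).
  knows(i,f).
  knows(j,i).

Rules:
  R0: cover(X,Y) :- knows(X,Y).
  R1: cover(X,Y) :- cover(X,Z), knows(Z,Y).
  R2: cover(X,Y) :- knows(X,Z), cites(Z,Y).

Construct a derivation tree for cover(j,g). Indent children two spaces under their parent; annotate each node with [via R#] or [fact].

round 1: derive cover(e,a) via R0 from knows(e,a)
round 1: derive cover(f,d) via R0 from knows(f,d)
round 1: derive cover(f,g) via R0 from knows(f,g)
round 1: derive cover(i,f) via R0 from knows(i,f)
round 1: derive cover(j,i) via R0 from knows(j,i)
round 1: derive cover(e,b) via R2 from knows(e,a), cites(a,b)
round 1: derive cover(e,i) via R2 from knows(e,a), cites(a,i)
round 1: derive cover(f,e) via R2 from knows(f,d), cites(d,e)
round 1: derive cover(f,j) via R2 from knows(f,d), cites(d,j)
round 1: derive cover(i,b) via R2 from knows(i,f), cites(f,b)
round 1: derive cover(i,g) via R2 from knows(i,f), cites(f,g)
round 1: derive cover(j,j) via R2 from knows(j,i), cites(i,j)
round 2: derive cover(e,f) via R1 from cover(e,i), knows(i,f)
round 2: derive cover(f,a) via R1 from cover(f,e), knows(e,a)
round 2: derive cover(f,i) via R1 from cover(f,j), knows(j,i)
round 2: derive cover(i,d) via R1 from cover(i,f), knows(f,d)
round 2: derive cover(j,f) via R1 from cover(j,i), knows(i,f)
round 3: derive cover(e,d) via R1 from cover(e,f), knows(f,d)
round 3: derive cover(e,g) via R1 from cover(e,f), knows(f,g)
round 3: derive cover(f,f) via R1 from cover(f,i), knows(i,f)
round 3: derive cover(j,d) via R1 from cover(j,f), knows(f,d)
round 3: derive cover(j,g) via R1 from cover(j,f), knows(f,g)

cover(j,g)  [via R1]
  cover(j,f)  [via R1]
    cover(j,i)  [via R0]
      knows(j,i)  [fact]
    knows(i,f)  [fact]
  knows(f,g)  [fact]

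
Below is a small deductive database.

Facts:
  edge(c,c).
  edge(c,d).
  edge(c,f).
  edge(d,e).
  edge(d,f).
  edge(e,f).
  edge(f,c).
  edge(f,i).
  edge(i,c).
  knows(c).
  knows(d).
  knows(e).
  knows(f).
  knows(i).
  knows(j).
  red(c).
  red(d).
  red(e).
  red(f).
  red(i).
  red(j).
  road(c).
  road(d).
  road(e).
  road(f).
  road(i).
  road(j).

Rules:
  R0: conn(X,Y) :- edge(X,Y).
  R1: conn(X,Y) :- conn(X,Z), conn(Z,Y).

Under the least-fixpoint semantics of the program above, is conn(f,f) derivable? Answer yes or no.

round 1: derive conn(c,c) via R0 from edge(c,c)
round 1: derive conn(c,d) via R0 from edge(c,d)
round 1: derive conn(c,f) via R0 from edge(c,f)
round 1: derive conn(d,e) via R0 from edge(d,e)
round 1: derive conn(d,f) via R0 from edge(d,f)
round 1: derive conn(e,f) via R0 from edge(e,f)
round 1: derive conn(f,c) via R0 from edge(f,c)
round 1: derive conn(f,i) via R0 from edge(f,i)
round 1: derive conn(i,c) via R0 from edge(i,c)
round 2: derive conn(c,e) via R1 from conn(c,d), conn(d,e)
round 2: derive conn(c,i) via R1 from conn(c,f), conn(f,i)
round 2: derive conn(d,c) via R1 from conn(d,f), conn(f,c)
round 2: derive conn(d,i) via R1 from conn(d,f), conn(f,i)
round 2: derive conn(e,c) via R1 from conn(e,f), conn(f,c)
round 2: derive conn(e,i) via R1 from conn(e,f), conn(f,i)
round 2: derive conn(f,d) via R1 from conn(f,c), conn(c,d)
round 2: derive conn(f,f) via R1 from conn(f,c), conn(c,f)
round 2: derive conn(i,d) via R1 from conn(i,c), conn(c,d)
round 2: derive conn(i,f) via R1 from conn(i,c), conn(c,f)
round 3: derive conn(d,d) via R1 from conn(d,c), conn(c,d)
round 3: derive conn(e,d) via R1 from conn(e,c), conn(c,d)
round 3: derive conn(e,e) via R1 from conn(e,c), conn(c,e)
round 3: derive conn(f,e) via R1 from conn(f,c), conn(c,e)
round 3: derive conn(i,e) via R1 from conn(i,c), conn(c,e)
round 3: derive conn(i,i) via R1 from conn(i,c), conn(c,i)

yes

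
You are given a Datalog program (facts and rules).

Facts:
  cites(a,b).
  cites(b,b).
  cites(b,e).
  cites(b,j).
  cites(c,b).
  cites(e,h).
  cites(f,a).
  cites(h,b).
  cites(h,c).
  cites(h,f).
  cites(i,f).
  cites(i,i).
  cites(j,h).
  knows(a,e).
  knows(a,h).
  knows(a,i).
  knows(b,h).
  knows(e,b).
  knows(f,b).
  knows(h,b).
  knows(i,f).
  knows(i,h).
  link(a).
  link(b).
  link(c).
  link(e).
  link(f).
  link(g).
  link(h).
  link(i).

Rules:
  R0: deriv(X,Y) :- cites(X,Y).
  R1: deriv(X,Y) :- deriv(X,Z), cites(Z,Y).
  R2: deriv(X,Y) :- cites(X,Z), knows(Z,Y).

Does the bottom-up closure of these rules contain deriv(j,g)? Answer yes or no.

no

round 1: derive deriv(a,b) via R0 from cites(a,b)
round 1: derive deriv(b,b) via R0 from cites(b,b)
round 1: derive deriv(b,e) via R0 from cites(b,e)
round 1: derive deriv(b,j) via R0 from cites(b,j)
round 1: derive deriv(c,b) via R0 from cites(c,b)
round 1: derive deriv(e,h) via R0 from cites(e,h)
round 1: derive deriv(f,a) via R0 from cites(f,a)
round 1: derive deriv(h,b) via R0 from cites(h,b)
round 1: derive deriv(h,c) via R0 from cites(h,c)
round 1: derive deriv(h,f) via R0 from cites(h,f)
round 1: derive deriv(i,f) via R0 from cites(i,f)
round 1: derive deriv(i,i) via R0 from cites(i,i)
round 1: derive deriv(j,h) via R0 from cites(j,h)
round 1: derive deriv(a,h) via R2 from cites(a,b), knows(b,h)
round 1: derive deriv(b,h) via R2 from cites(b,b), knows(b,h)
round 1: derive deriv(c,h) via R2 from cites(c,b), knows(b,h)
round 1: derive deriv(e,b) via R2 from cites(e,h), knows(h,b)
round 1: derive deriv(f,e) via R2 from cites(f,a), knows(a,e)
round 1: derive deriv(f,h) via R2 from cites(f,a), knows(a,h)
round 1: derive deriv(f,i) via R2 from cites(f,a), knows(a,i)
round 1: derive deriv(h,h) via R2 from cites(h,b), knows(b,h)
round 1: derive deriv(i,b) via R2 from cites(i,f), knows(f,b)
round 1: derive deriv(i,h) via R2 from cites(i,i), knows(i,h)
round 1: derive deriv(j,b) via R2 from cites(j,h), knows(h,b)
round 2: derive deriv(a,c) via R1 from deriv(a,h), cites(h,c)
round 2: derive deriv(a,e) via R1 from deriv(a,b), cites(b,e)
round 2: derive deriv(a,f) via R1 from deriv(a,h), cites(h,f)
round 2: derive deriv(a,j) via R1 from deriv(a,b), cites(b,j)
round 2: derive deriv(b,c) via R1 from deriv(b,h), cites(h,c)
round 2: derive deriv(b,f) via R1 from deriv(b,h), cites(h,f)
round 2: derive deriv(c,c) via R1 from deriv(c,h), cites(h,c)
round 2: derive deriv(c,e) via R1 from deriv(c,b), cites(b,e)
round 2: derive deriv(c,f) via R1 from deriv(c,h), cites(h,f)
round 2: derive deriv(c,j) via R1 from deriv(c,b), cites(b,j)
round 2: derive deriv(e,c) via R1 from deriv(e,h), cites(h,c)
round 2: derive deriv(e,e) via R1 from deriv(e,b), cites(b,e)
round 2: derive deriv(e,f) via R1 from deriv(e,h), cites(h,f)
round 2: derive deriv(e,j) via R1 from deriv(e,b), cites(b,j)
round 2: derive deriv(f,b) via R1 from deriv(f,a), cites(a,b)
round 2: derive deriv(f,c) via R1 from deriv(f,h), cites(h,c)
round 2: derive deriv(f,f) via R1 from deriv(f,h), cites(h,f)
round 2: derive deriv(h,a) via R1 from deriv(h,f), cites(f,a)
round 2: derive deriv(h,e) via R1 from deriv(h,b), cites(b,e)
round 2: derive deriv(h,j) via R1 from deriv(h,b), cites(b,j)
round 2: derive deriv(i,a) via R1 from deriv(i,f), cites(f,a)
round 2: derive deriv(i,c) via R1 from deriv(i,h), cites(h,c)
round 2: derive deriv(i,e) via R1 from deriv(i,b), cites(b,e)
round 2: derive deriv(i,j) via R1 from deriv(i,b), cites(b,j)
round 2: derive deriv(j,c) via R1 from deriv(j,h), cites(h,c)
round 2: derive deriv(j,e) via R1 from deriv(j,b), cites(b,e)
round 2: derive deriv(j,f) via R1 from deriv(j,h), cites(h,f)
round 2: derive deriv(j,j) via R1 from deriv(j,b), cites(b,j)
round 3: derive deriv(a,a) via R1 from deriv(a,f), cites(f,a)
round 3: derive deriv(b,a) via R1 from deriv(b,f), cites(f,a)
round 3: derive deriv(c,a) via R1 from deriv(c,f), cites(f,a)
round 3: derive deriv(e,a) via R1 from deriv(e,f), cites(f,a)
round 3: derive deriv(f,j) via R1 from deriv(f,b), cites(b,j)
round 3: derive deriv(j,a) via R1 from deriv(j,f), cites(f,a)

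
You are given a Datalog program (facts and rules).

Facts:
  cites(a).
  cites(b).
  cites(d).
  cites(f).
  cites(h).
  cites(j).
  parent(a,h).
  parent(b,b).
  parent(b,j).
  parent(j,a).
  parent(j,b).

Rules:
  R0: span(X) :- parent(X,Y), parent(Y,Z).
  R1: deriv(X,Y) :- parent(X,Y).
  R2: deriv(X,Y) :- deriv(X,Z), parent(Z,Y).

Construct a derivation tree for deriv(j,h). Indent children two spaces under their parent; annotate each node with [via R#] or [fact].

deriv(j,h)  [via R2]
  deriv(j,a)  [via R1]
    parent(j,a)  [fact]
  parent(a,h)  [fact]

round 1: derive deriv(a,h) via R1 from parent(a,h)
round 1: derive deriv(b,b) via R1 from parent(b,b)
round 1: derive deriv(b,j) via R1 from parent(b,j)
round 1: derive deriv(j,a) via R1 from parent(j,a)
round 1: derive deriv(j,b) via R1 from parent(j,b)
round 2: derive deriv(b,a) via R2 from deriv(b,j), parent(j,a)
round 2: derive deriv(j,h) via R2 from deriv(j,a), parent(a,h)
round 2: derive deriv(j,j) via R2 from deriv(j,b), parent(b,j)
round 3: derive deriv(b,h) via R2 from deriv(b,a), parent(a,h)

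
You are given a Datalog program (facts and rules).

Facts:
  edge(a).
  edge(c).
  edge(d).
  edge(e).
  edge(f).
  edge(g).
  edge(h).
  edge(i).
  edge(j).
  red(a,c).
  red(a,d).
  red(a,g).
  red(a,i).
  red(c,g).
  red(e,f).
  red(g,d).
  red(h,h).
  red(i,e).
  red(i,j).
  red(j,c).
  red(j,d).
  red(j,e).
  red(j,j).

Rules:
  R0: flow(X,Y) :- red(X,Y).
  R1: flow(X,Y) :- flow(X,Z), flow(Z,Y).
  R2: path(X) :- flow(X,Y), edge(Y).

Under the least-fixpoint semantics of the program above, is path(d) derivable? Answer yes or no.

round 1: derive flow(a,c) via R0 from red(a,c)
round 1: derive flow(a,d) via R0 from red(a,d)
round 1: derive flow(a,g) via R0 from red(a,g)
round 1: derive flow(a,i) via R0 from red(a,i)
round 1: derive flow(c,g) via R0 from red(c,g)
round 1: derive flow(e,f) via R0 from red(e,f)
round 1: derive flow(g,d) via R0 from red(g,d)
round 1: derive flow(h,h) via R0 from red(h,h)
round 1: derive flow(i,e) via R0 from red(i,e)
round 1: derive flow(i,j) via R0 from red(i,j)
round 1: derive flow(j,c) via R0 from red(j,c)
round 1: derive flow(j,d) via R0 from red(j,d)
round 1: derive flow(j,e) via R0 from red(j,e)
round 1: derive flow(j,j) via R0 from red(j,j)
round 2: derive flow(a,e) via R1 from flow(a,i), flow(i,e)
round 2: derive flow(a,j) via R1 from flow(a,i), flow(i,j)
round 2: derive flow(c,d) via R1 from flow(c,g), flow(g,d)
round 2: derive flow(i,c) via R1 from flow(i,j), flow(j,c)
round 2: derive flow(i,d) via R1 from flow(i,j), flow(j,d)
round 2: derive flow(i,f) via R1 from flow(i,e), flow(e,f)
round 2: derive flow(j,f) via R1 from flow(j,e), flow(e,f)
round 2: derive flow(j,g) via R1 from flow(j,c), flow(c,g)
round 2: derive path(a) via R2 from flow(a,c), edge(c)
round 2: derive path(c) via R2 from flow(c,g), edge(g)
round 2: derive path(e) via R2 from flow(e,f), edge(f)
round 2: derive path(g) via R2 from flow(g,d), edge(d)
round 2: derive path(h) via R2 from flow(h,h), edge(h)
round 2: derive path(i) via R2 from flow(i,e), edge(e)
round 2: derive path(j) via R2 from flow(j,c), edge(c)
round 3: derive flow(a,f) via R1 from flow(a,e), flow(e,f)
round 3: derive flow(i,g) via R1 from flow(i,c), flow(c,g)

no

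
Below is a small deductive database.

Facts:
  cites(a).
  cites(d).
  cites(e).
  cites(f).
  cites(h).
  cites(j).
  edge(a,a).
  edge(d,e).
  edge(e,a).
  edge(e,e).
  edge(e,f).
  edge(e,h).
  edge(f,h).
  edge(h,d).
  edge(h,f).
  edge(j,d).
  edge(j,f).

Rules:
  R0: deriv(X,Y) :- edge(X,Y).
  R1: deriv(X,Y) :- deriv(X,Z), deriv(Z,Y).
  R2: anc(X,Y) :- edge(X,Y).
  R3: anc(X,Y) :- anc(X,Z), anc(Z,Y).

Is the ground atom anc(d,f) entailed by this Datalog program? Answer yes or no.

round 1: derive anc(a,a) via R2 from edge(a,a)
round 1: derive anc(d,e) via R2 from edge(d,e)
round 1: derive anc(e,a) via R2 from edge(e,a)
round 1: derive anc(e,e) via R2 from edge(e,e)
round 1: derive anc(e,f) via R2 from edge(e,f)
round 1: derive anc(e,h) via R2 from edge(e,h)
round 1: derive anc(f,h) via R2 from edge(f,h)
round 1: derive anc(h,d) via R2 from edge(h,d)
round 1: derive anc(h,f) via R2 from edge(h,f)
round 1: derive anc(j,d) via R2 from edge(j,d)
round 1: derive anc(j,f) via R2 from edge(j,f)
round 2: derive anc(d,a) via R3 from anc(d,e), anc(e,a)
round 2: derive anc(d,f) via R3 from anc(d,e), anc(e,f)
round 2: derive anc(d,h) via R3 from anc(d,e), anc(e,h)
round 2: derive anc(e,d) via R3 from anc(e,h), anc(h,d)
round 2: derive anc(f,d) via R3 from anc(f,h), anc(h,d)
round 2: derive anc(f,f) via R3 from anc(f,h), anc(h,f)
round 2: derive anc(h,e) via R3 from anc(h,d), anc(d,e)
round 2: derive anc(h,h) via R3 from anc(h,f), anc(f,h)
round 2: derive anc(j,e) via R3 from anc(j,d), anc(d,e)
round 2: derive anc(j,h) via R3 from anc(j,f), anc(f,h)
round 3: derive anc(d,d) via R3 from anc(d,e), anc(e,d)
round 3: derive anc(f,a) via R3 from anc(f,d), anc(d,a)
round 3: derive anc(f,e) via R3 from anc(f,d), anc(d,e)
round 3: derive anc(h,a) via R3 from anc(h,d), anc(d,a)
round 3: derive anc(j,a) via R3 from anc(j,d), anc(d,a)

yes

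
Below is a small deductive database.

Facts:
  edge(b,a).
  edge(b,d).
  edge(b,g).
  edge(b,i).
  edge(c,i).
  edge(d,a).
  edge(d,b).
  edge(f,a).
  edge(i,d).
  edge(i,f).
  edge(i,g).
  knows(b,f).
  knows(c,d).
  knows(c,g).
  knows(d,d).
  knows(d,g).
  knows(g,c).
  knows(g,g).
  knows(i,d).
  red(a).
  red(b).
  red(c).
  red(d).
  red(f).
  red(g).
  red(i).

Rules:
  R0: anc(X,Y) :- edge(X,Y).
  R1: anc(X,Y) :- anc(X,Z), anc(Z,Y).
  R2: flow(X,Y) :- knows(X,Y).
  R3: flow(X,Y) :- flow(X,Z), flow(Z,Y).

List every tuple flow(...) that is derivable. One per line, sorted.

round 1: derive flow(b,f) via R2 from knows(b,f)
round 1: derive flow(c,d) via R2 from knows(c,d)
round 1: derive flow(c,g) via R2 from knows(c,g)
round 1: derive flow(d,d) via R2 from knows(d,d)
round 1: derive flow(d,g) via R2 from knows(d,g)
round 1: derive flow(g,c) via R2 from knows(g,c)
round 1: derive flow(g,g) via R2 from knows(g,g)
round 1: derive flow(i,d) via R2 from knows(i,d)
round 2: derive flow(c,c) via R3 from flow(c,g), flow(g,c)
round 2: derive flow(d,c) via R3 from flow(d,g), flow(g,c)
round 2: derive flow(g,d) via R3 from flow(g,c), flow(c,d)
round 2: derive flow(i,g) via R3 from flow(i,d), flow(d,g)
round 3: derive flow(i,c) via R3 from flow(i,d), flow(d,c)

flow(b,f)
flow(c,c)
flow(c,d)
flow(c,g)
flow(d,c)
flow(d,d)
flow(d,g)
flow(g,c)
flow(g,d)
flow(g,g)
flow(i,c)
flow(i,d)
flow(i,g)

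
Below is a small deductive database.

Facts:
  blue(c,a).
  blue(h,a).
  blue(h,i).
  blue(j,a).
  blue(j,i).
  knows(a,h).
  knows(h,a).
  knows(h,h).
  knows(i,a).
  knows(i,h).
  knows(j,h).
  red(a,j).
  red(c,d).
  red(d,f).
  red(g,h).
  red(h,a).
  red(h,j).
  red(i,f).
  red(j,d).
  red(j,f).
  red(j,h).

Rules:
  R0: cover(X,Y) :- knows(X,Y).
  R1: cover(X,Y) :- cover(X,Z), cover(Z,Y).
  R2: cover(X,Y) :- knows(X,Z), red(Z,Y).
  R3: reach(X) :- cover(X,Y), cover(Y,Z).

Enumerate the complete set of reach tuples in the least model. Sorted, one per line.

round 1: derive cover(a,h) via R0 from knows(a,h)
round 1: derive cover(h,a) via R0 from knows(h,a)
round 1: derive cover(h,h) via R0 from knows(h,h)
round 1: derive cover(i,a) via R0 from knows(i,a)
round 1: derive cover(i,h) via R0 from knows(i,h)
round 1: derive cover(j,h) via R0 from knows(j,h)
round 1: derive cover(a,a) via R2 from knows(a,h), red(h,a)
round 1: derive cover(a,j) via R2 from knows(a,h), red(h,j)
round 1: derive cover(h,j) via R2 from knows(h,a), red(a,j)
round 1: derive cover(i,j) via R2 from knows(i,a), red(a,j)
round 1: derive cover(j,a) via R2 from knows(j,h), red(h,a)
round 1: derive cover(j,j) via R2 from knows(j,h), red(h,j)
round 2: derive reach(a) via R3 from cover(a,a), cover(a,a)
round 2: derive reach(h) via R3 from cover(h,a), cover(a,a)
round 2: derive reach(i) via R3 from cover(i,a), cover(a,a)
round 2: derive reach(j) via R3 from cover(j,a), cover(a,a)

reach(a)
reach(h)
reach(i)
reach(j)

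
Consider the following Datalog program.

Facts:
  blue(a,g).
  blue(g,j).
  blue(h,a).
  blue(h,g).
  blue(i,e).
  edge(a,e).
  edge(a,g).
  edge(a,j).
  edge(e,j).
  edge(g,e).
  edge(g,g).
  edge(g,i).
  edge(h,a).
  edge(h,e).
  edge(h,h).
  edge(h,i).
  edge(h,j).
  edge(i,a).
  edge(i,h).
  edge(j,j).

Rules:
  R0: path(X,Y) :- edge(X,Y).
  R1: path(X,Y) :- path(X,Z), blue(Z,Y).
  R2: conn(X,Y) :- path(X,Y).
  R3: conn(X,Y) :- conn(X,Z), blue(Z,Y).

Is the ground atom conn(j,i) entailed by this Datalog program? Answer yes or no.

no

round 1: derive path(a,e) via R0 from edge(a,e)
round 1: derive path(a,g) via R0 from edge(a,g)
round 1: derive path(a,j) via R0 from edge(a,j)
round 1: derive path(e,j) via R0 from edge(e,j)
round 1: derive path(g,e) via R0 from edge(g,e)
round 1: derive path(g,g) via R0 from edge(g,g)
round 1: derive path(g,i) via R0 from edge(g,i)
round 1: derive path(h,a) via R0 from edge(h,a)
round 1: derive path(h,e) via R0 from edge(h,e)
round 1: derive path(h,h) via R0 from edge(h,h)
round 1: derive path(h,i) via R0 from edge(h,i)
round 1: derive path(h,j) via R0 from edge(h,j)
round 1: derive path(i,a) via R0 from edge(i,a)
round 1: derive path(i,h) via R0 from edge(i,h)
round 1: derive path(j,j) via R0 from edge(j,j)
round 2: derive path(g,j) via R1 from path(g,g), blue(g,j)
round 2: derive path(h,g) via R1 from path(h,a), blue(a,g)
round 2: derive path(i,g) via R1 from path(i,a), blue(a,g)
round 2: derive conn(a,e) via R2 from path(a,e)
round 2: derive conn(a,g) via R2 from path(a,g)
round 2: derive conn(a,j) via R2 from path(a,j)
round 2: derive conn(e,j) via R2 from path(e,j)
round 2: derive conn(g,e) via R2 from path(g,e)
round 2: derive conn(g,g) via R2 from path(g,g)
round 2: derive conn(g,i) via R2 from path(g,i)
round 2: derive conn(h,a) via R2 from path(h,a)
round 2: derive conn(h,e) via R2 from path(h,e)
round 2: derive conn(h,h) via R2 from path(h,h)
round 2: derive conn(h,i) via R2 from path(h,i)
round 2: derive conn(h,j) via R2 from path(h,j)
round 2: derive conn(i,a) via R2 from path(i,a)
round 2: derive conn(i,h) via R2 from path(i,h)
round 2: derive conn(j,j) via R2 from path(j,j)
round 3: derive path(i,j) via R1 from path(i,g), blue(g,j)
round 3: derive conn(g,j) via R2 from path(g,j)
round 3: derive conn(h,g) via R2 from path(h,g)
round 3: derive conn(i,g) via R2 from path(i,g)
round 4: derive conn(i,j) via R2 from path(i,j)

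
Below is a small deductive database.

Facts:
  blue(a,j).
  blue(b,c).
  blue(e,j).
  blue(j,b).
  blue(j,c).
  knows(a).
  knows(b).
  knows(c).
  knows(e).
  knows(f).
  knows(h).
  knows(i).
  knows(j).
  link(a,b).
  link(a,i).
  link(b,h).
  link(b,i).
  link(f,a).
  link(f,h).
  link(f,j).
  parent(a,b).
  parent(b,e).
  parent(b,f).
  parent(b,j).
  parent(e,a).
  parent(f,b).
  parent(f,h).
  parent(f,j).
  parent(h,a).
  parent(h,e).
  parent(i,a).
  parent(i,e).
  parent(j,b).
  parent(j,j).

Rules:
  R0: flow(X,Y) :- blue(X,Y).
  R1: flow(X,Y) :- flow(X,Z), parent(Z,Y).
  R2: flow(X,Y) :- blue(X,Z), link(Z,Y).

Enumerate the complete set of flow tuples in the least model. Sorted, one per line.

round 1: derive flow(a,j) via R0 from blue(a,j)
round 1: derive flow(b,c) via R0 from blue(b,c)
round 1: derive flow(e,j) via R0 from blue(e,j)
round 1: derive flow(j,b) via R0 from blue(j,b)
round 1: derive flow(j,c) via R0 from blue(j,c)
round 1: derive flow(j,h) via R2 from blue(j,b), link(b,h)
round 1: derive flow(j,i) via R2 from blue(j,b), link(b,i)
round 2: derive flow(a,b) via R1 from flow(a,j), parent(j,b)
round 2: derive flow(e,b) via R1 from flow(e,j), parent(j,b)
round 2: derive flow(j,a) via R1 from flow(j,h), parent(h,a)
round 2: derive flow(j,e) via R1 from flow(j,b), parent(b,e)
round 2: derive flow(j,f) via R1 from flow(j,b), parent(b,f)
round 2: derive flow(j,j) via R1 from flow(j,b), parent(b,j)
round 3: derive flow(a,e) via R1 from flow(a,b), parent(b,e)
round 3: derive flow(a,f) via R1 from flow(a,b), parent(b,f)
round 3: derive flow(e,e) via R1 from flow(e,b), parent(b,e)
round 3: derive flow(e,f) via R1 from flow(e,b), parent(b,f)
round 4: derive flow(a,a) via R1 from flow(a,e), parent(e,a)
round 4: derive flow(a,h) via R1 from flow(a,f), parent(f,h)
round 4: derive flow(e,a) via R1 from flow(e,e), parent(e,a)
round 4: derive flow(e,h) via R1 from flow(e,f), parent(f,h)

flow(a,a)
flow(a,b)
flow(a,e)
flow(a,f)
flow(a,h)
flow(a,j)
flow(b,c)
flow(e,a)
flow(e,b)
flow(e,e)
flow(e,f)
flow(e,h)
flow(e,j)
flow(j,a)
flow(j,b)
flow(j,c)
flow(j,e)
flow(j,f)
flow(j,h)
flow(j,i)
flow(j,j)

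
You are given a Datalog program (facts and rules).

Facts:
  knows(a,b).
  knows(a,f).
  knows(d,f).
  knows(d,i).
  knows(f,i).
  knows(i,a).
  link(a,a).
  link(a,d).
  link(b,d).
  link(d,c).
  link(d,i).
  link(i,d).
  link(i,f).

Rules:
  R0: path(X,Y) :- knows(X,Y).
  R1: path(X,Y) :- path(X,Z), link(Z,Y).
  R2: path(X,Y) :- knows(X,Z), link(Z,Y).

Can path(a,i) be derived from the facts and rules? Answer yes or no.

round 1: derive path(a,b) via R0 from knows(a,b)
round 1: derive path(a,f) via R0 from knows(a,f)
round 1: derive path(d,f) via R0 from knows(d,f)
round 1: derive path(d,i) via R0 from knows(d,i)
round 1: derive path(f,i) via R0 from knows(f,i)
round 1: derive path(i,a) via R0 from knows(i,a)
round 1: derive path(a,d) via R2 from knows(a,b), link(b,d)
round 1: derive path(d,d) via R2 from knows(d,i), link(i,d)
round 1: derive path(f,d) via R2 from knows(f,i), link(i,d)
round 1: derive path(f,f) via R2 from knows(f,i), link(i,f)
round 1: derive path(i,d) via R2 from knows(i,a), link(a,d)
round 2: derive path(a,c) via R1 from path(a,d), link(d,c)
round 2: derive path(a,i) via R1 from path(a,d), link(d,i)
round 2: derive path(d,c) via R1 from path(d,d), link(d,c)
round 2: derive path(f,c) via R1 from path(f,d), link(d,c)
round 2: derive path(i,c) via R1 from path(i,d), link(d,c)
round 2: derive path(i,i) via R1 from path(i,d), link(d,i)
round 3: derive path(i,f) via R1 from path(i,i), link(i,f)

yes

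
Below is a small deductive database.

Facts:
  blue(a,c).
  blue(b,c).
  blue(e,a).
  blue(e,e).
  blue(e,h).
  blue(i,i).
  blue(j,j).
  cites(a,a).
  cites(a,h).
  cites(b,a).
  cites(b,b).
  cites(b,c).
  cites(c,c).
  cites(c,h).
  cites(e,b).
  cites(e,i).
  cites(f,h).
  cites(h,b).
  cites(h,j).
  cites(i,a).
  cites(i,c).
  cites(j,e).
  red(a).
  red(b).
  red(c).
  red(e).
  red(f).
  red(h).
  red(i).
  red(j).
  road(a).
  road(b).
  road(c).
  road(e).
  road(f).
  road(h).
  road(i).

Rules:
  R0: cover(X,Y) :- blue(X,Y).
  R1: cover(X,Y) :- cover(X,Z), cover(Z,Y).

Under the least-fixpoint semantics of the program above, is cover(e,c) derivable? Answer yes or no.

yes

round 1: derive cover(a,c) via R0 from blue(a,c)
round 1: derive cover(b,c) via R0 from blue(b,c)
round 1: derive cover(e,a) via R0 from blue(e,a)
round 1: derive cover(e,e) via R0 from blue(e,e)
round 1: derive cover(e,h) via R0 from blue(e,h)
round 1: derive cover(i,i) via R0 from blue(i,i)
round 1: derive cover(j,j) via R0 from blue(j,j)
round 2: derive cover(e,c) via R1 from cover(e,a), cover(a,c)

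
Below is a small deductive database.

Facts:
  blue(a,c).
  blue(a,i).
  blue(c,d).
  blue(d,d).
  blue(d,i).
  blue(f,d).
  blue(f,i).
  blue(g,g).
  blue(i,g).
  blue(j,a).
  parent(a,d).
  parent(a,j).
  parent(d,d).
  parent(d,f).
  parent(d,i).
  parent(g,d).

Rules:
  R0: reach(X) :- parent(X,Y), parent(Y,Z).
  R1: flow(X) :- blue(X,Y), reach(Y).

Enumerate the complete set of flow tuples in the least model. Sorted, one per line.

flow(c)
flow(d)
flow(f)
flow(g)
flow(i)
flow(j)

round 1: derive reach(a) via R0 from parent(a,d), parent(d,d)
round 1: derive reach(d) via R0 from parent(d,d), parent(d,d)
round 1: derive reach(g) via R0 from parent(g,d), parent(d,d)
round 2: derive flow(c) via R1 from blue(c,d), reach(d)
round 2: derive flow(d) via R1 from blue(d,d), reach(d)
round 2: derive flow(f) via R1 from blue(f,d), reach(d)
round 2: derive flow(g) via R1 from blue(g,g), reach(g)
round 2: derive flow(i) via R1 from blue(i,g), reach(g)
round 2: derive flow(j) via R1 from blue(j,a), reach(a)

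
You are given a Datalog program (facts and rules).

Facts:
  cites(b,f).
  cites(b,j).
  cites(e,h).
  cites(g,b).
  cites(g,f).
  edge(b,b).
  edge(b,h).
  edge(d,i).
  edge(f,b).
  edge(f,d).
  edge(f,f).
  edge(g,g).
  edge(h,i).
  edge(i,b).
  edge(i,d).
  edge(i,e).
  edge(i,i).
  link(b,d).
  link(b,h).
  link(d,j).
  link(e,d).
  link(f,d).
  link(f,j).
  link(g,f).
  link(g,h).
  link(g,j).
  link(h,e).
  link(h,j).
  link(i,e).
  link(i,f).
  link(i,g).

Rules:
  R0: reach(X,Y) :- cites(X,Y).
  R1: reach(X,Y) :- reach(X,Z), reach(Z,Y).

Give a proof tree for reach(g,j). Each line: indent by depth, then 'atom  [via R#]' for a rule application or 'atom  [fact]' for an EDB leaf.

round 1: derive reach(b,f) via R0 from cites(b,f)
round 1: derive reach(b,j) via R0 from cites(b,j)
round 1: derive reach(e,h) via R0 from cites(e,h)
round 1: derive reach(g,b) via R0 from cites(g,b)
round 1: derive reach(g,f) via R0 from cites(g,f)
round 2: derive reach(g,j) via R1 from reach(g,b), reach(b,j)

reach(g,j)  [via R1]
  reach(g,b)  [via R0]
    cites(g,b)  [fact]
  reach(b,j)  [via R0]
    cites(b,j)  [fact]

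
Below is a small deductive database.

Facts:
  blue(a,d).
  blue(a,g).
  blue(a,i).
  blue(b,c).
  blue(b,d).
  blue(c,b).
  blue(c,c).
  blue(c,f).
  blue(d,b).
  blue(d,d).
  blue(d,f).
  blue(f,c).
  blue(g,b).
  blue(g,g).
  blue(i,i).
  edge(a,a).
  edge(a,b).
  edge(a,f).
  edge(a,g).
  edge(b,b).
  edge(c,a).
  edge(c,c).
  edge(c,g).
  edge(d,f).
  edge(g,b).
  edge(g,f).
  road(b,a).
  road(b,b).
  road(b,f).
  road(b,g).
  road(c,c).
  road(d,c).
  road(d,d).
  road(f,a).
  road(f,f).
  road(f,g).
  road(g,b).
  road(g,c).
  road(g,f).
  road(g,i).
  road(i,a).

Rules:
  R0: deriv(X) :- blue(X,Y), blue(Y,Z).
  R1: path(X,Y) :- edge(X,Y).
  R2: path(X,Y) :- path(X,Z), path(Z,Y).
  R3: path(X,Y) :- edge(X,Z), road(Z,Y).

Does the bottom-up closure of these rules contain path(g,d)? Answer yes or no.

no

round 1: derive path(a,a) via R1 from edge(a,a)
round 1: derive path(a,b) via R1 from edge(a,b)
round 1: derive path(a,f) via R1 from edge(a,f)
round 1: derive path(a,g) via R1 from edge(a,g)
round 1: derive path(b,b) via R1 from edge(b,b)
round 1: derive path(c,a) via R1 from edge(c,a)
round 1: derive path(c,c) via R1 from edge(c,c)
round 1: derive path(c,g) via R1 from edge(c,g)
round 1: derive path(d,f) via R1 from edge(d,f)
round 1: derive path(g,b) via R1 from edge(g,b)
round 1: derive path(g,f) via R1 from edge(g,f)
round 1: derive path(a,c) via R3 from edge(a,g), road(g,c)
round 1: derive path(a,i) via R3 from edge(a,g), road(g,i)
round 1: derive path(b,a) via R3 from edge(b,b), road(b,a)
round 1: derive path(b,f) via R3 from edge(b,b), road(b,f)
round 1: derive path(b,g) via R3 from edge(b,b), road(b,g)
round 1: derive path(c,b) via R3 from edge(c,g), road(g,b)
round 1: derive path(c,f) via R3 from edge(c,g), road(g,f)
round 1: derive path(c,i) via R3 from edge(c,g), road(g,i)
round 1: derive path(d,a) via R3 from edge(d,f), road(f,a)
round 1: derive path(d,g) via R3 from edge(d,f), road(f,g)
round 1: derive path(g,a) via R3 from edge(g,b), road(b,a)
round 1: derive path(g,g) via R3 from edge(g,b), road(b,g)
round 2: derive path(b,c) via R2 from path(b,a), path(a,c)
round 2: derive path(b,i) via R2 from path(b,a), path(a,i)
round 2: derive path(d,b) via R2 from path(d,a), path(a,b)
round 2: derive path(d,c) via R2 from path(d,a), path(a,c)
round 2: derive path(d,i) via R2 from path(d,a), path(a,i)
round 2: derive path(g,c) via R2 from path(g,a), path(a,c)
round 2: derive path(g,i) via R2 from path(g,a), path(a,i)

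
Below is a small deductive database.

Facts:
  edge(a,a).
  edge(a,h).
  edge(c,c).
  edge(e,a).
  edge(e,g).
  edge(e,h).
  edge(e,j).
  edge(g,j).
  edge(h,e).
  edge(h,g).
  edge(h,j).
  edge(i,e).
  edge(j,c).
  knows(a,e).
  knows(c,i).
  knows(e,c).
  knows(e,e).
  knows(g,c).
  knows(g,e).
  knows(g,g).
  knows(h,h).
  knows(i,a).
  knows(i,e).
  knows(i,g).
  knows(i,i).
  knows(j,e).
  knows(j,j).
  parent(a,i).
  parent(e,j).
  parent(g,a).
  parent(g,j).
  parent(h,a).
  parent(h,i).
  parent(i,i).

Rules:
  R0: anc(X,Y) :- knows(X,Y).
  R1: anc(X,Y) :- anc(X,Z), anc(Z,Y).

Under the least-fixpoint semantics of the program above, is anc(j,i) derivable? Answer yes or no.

yes

round 1: derive anc(a,e) via R0 from knows(a,e)
round 1: derive anc(c,i) via R0 from knows(c,i)
round 1: derive anc(e,c) via R0 from knows(e,c)
round 1: derive anc(e,e) via R0 from knows(e,e)
round 1: derive anc(g,c) via R0 from knows(g,c)
round 1: derive anc(g,e) via R0 from knows(g,e)
round 1: derive anc(g,g) via R0 from knows(g,g)
round 1: derive anc(h,h) via R0 from knows(h,h)
round 1: derive anc(i,a) via R0 from knows(i,a)
round 1: derive anc(i,e) via R0 from knows(i,e)
round 1: derive anc(i,g) via R0 from knows(i,g)
round 1: derive anc(i,i) via R0 from knows(i,i)
round 1: derive anc(j,e) via R0 from knows(j,e)
round 1: derive anc(j,j) via R0 from knows(j,j)
round 2: derive anc(a,c) via R1 from anc(a,e), anc(e,c)
round 2: derive anc(c,a) via R1 from anc(c,i), anc(i,a)
round 2: derive anc(c,e) via R1 from anc(c,i), anc(i,e)
round 2: derive anc(c,g) via R1 from anc(c,i), anc(i,g)
round 2: derive anc(e,i) via R1 from anc(e,c), anc(c,i)
round 2: derive anc(g,i) via R1 from anc(g,c), anc(c,i)
round 2: derive anc(i,c) via R1 from anc(i,e), anc(e,c)
round 2: derive anc(j,c) via R1 from anc(j,e), anc(e,c)
round 3: derive anc(a,a) via R1 from anc(a,c), anc(c,a)
round 3: derive anc(a,g) via R1 from anc(a,c), anc(c,g)
round 3: derive anc(a,i) via R1 from anc(a,c), anc(c,i)
round 3: derive anc(c,c) via R1 from anc(c,a), anc(a,c)
round 3: derive anc(e,a) via R1 from anc(e,c), anc(c,a)
round 3: derive anc(e,g) via R1 from anc(e,c), anc(c,g)
round 3: derive anc(g,a) via R1 from anc(g,c), anc(c,a)
round 3: derive anc(j,a) via R1 from anc(j,c), anc(c,a)
round 3: derive anc(j,g) via R1 from anc(j,c), anc(c,g)
round 3: derive anc(j,i) via R1 from anc(j,c), anc(c,i)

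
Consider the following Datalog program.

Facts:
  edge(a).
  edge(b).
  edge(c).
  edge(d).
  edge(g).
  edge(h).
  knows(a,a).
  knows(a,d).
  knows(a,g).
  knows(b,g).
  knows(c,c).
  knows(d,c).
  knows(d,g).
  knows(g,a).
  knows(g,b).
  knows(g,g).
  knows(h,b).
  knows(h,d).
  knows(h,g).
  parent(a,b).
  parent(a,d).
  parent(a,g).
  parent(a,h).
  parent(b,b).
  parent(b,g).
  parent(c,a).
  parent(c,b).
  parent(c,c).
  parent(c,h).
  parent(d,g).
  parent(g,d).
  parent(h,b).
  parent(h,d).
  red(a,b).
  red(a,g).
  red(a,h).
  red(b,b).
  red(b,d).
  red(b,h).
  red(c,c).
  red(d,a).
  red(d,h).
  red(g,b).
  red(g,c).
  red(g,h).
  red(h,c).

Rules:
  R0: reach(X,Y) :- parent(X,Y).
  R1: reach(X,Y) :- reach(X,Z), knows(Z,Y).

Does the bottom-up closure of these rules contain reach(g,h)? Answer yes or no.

round 1: derive reach(a,b) via R0 from parent(a,b)
round 1: derive reach(a,d) via R0 from parent(a,d)
round 1: derive reach(a,g) via R0 from parent(a,g)
round 1: derive reach(a,h) via R0 from parent(a,h)
round 1: derive reach(b,b) via R0 from parent(b,b)
round 1: derive reach(b,g) via R0 from parent(b,g)
round 1: derive reach(c,a) via R0 from parent(c,a)
round 1: derive reach(c,b) via R0 from parent(c,b)
round 1: derive reach(c,c) via R0 from parent(c,c)
round 1: derive reach(c,h) via R0 from parent(c,h)
round 1: derive reach(d,g) via R0 from parent(d,g)
round 1: derive reach(g,d) via R0 from parent(g,d)
round 1: derive reach(h,b) via R0 from parent(h,b)
round 1: derive reach(h,d) via R0 from parent(h,d)
round 2: derive reach(a,a) via R1 from reach(a,g), knows(g,a)
round 2: derive reach(a,c) via R1 from reach(a,d), knows(d,c)
round 2: derive reach(b,a) via R1 from reach(b,g), knows(g,a)
round 2: derive reach(c,d) via R1 from reach(c,a), knows(a,d)
round 2: derive reach(c,g) via R1 from reach(c,a), knows(a,g)
round 2: derive reach(d,a) via R1 from reach(d,g), knows(g,a)
round 2: derive reach(d,b) via R1 from reach(d,g), knows(g,b)
round 2: derive reach(g,c) via R1 from reach(g,d), knows(d,c)
round 2: derive reach(g,g) via R1 from reach(g,d), knows(d,g)
round 2: derive reach(h,c) via R1 from reach(h,d), knows(d,c)
round 2: derive reach(h,g) via R1 from reach(h,b), knows(b,g)
round 3: derive reach(b,d) via R1 from reach(b,a), knows(a,d)
round 3: derive reach(d,d) via R1 from reach(d,a), knows(a,d)
round 3: derive reach(g,a) via R1 from reach(g,g), knows(g,a)
round 3: derive reach(g,b) via R1 from reach(g,g), knows(g,b)
round 3: derive reach(h,a) via R1 from reach(h,g), knows(g,a)
round 4: derive reach(b,c) via R1 from reach(b,d), knows(d,c)
round 4: derive reach(d,c) via R1 from reach(d,d), knows(d,c)

no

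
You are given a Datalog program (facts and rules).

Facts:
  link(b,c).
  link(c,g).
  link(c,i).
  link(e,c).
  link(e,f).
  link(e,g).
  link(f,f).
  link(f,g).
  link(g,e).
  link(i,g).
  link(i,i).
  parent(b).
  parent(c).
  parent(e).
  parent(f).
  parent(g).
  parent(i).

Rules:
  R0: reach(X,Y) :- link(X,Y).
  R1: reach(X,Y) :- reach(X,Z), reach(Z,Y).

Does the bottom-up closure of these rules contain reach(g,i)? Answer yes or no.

round 1: derive reach(b,c) via R0 from link(b,c)
round 1: derive reach(c,g) via R0 from link(c,g)
round 1: derive reach(c,i) via R0 from link(c,i)
round 1: derive reach(e,c) via R0 from link(e,c)
round 1: derive reach(e,f) via R0 from link(e,f)
round 1: derive reach(e,g) via R0 from link(e,g)
round 1: derive reach(f,f) via R0 from link(f,f)
round 1: derive reach(f,g) via R0 from link(f,g)
round 1: derive reach(g,e) via R0 from link(g,e)
round 1: derive reach(i,g) via R0 from link(i,g)
round 1: derive reach(i,i) via R0 from link(i,i)
round 2: derive reach(b,g) via R1 from reach(b,c), reach(c,g)
round 2: derive reach(b,i) via R1 from reach(b,c), reach(c,i)
round 2: derive reach(c,e) via R1 from reach(c,g), reach(g,e)
round 2: derive reach(e,e) via R1 from reach(e,g), reach(g,e)
round 2: derive reach(e,i) via R1 from reach(e,c), reach(c,i)
round 2: derive reach(f,e) via R1 from reach(f,g), reach(g,e)
round 2: derive reach(g,c) via R1 from reach(g,e), reach(e,c)
round 2: derive reach(g,f) via R1 from reach(g,e), reach(e,f)
round 2: derive reach(g,g) via R1 from reach(g,e), reach(e,g)
round 2: derive reach(i,e) via R1 from reach(i,g), reach(g,e)
round 3: derive reach(b,e) via R1 from reach(b,c), reach(c,e)
round 3: derive reach(b,f) via R1 from reach(b,g), reach(g,f)
round 3: derive reach(c,c) via R1 from reach(c,e), reach(e,c)
round 3: derive reach(c,f) via R1 from reach(c,e), reach(e,f)
round 3: derive reach(f,c) via R1 from reach(f,e), reach(e,c)
round 3: derive reach(f,i) via R1 from reach(f,e), reach(e,i)
round 3: derive reach(g,i) via R1 from reach(g,c), reach(c,i)
round 3: derive reach(i,c) via R1 from reach(i,e), reach(e,c)
round 3: derive reach(i,f) via R1 from reach(i,e), reach(e,f)

yes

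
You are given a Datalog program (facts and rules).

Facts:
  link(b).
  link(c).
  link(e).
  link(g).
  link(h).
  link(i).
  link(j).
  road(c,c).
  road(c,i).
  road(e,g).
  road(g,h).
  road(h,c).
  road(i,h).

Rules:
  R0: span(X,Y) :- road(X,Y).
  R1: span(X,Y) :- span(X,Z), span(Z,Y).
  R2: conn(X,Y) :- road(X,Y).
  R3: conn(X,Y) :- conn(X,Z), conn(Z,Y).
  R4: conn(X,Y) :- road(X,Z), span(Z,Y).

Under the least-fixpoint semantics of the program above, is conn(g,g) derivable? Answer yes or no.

no

round 1: derive span(c,c) via R0 from road(c,c)
round 1: derive span(c,i) via R0 from road(c,i)
round 1: derive span(e,g) via R0 from road(e,g)
round 1: derive span(g,h) via R0 from road(g,h)
round 1: derive span(h,c) via R0 from road(h,c)
round 1: derive span(i,h) via R0 from road(i,h)
round 1: derive conn(c,c) via R2 from road(c,c)
round 1: derive conn(c,i) via R2 from road(c,i)
round 1: derive conn(e,g) via R2 from road(e,g)
round 1: derive conn(g,h) via R2 from road(g,h)
round 1: derive conn(h,c) via R2 from road(h,c)
round 1: derive conn(i,h) via R2 from road(i,h)
round 2: derive span(c,h) via R1 from span(c,i), span(i,h)
round 2: derive span(e,h) via R1 from span(e,g), span(g,h)
round 2: derive span(g,c) via R1 from span(g,h), span(h,c)
round 2: derive span(h,i) via R1 from span(h,c), span(c,i)
round 2: derive span(i,c) via R1 from span(i,h), span(h,c)
round 2: derive conn(c,h) via R3 from conn(c,i), conn(i,h)
round 2: derive conn(e,h) via R3 from conn(e,g), conn(g,h)
round 2: derive conn(g,c) via R3 from conn(g,h), conn(h,c)
round 2: derive conn(h,i) via R3 from conn(h,c), conn(c,i)
round 2: derive conn(i,c) via R3 from conn(i,h), conn(h,c)
round 3: derive span(e,c) via R1 from span(e,g), span(g,c)
round 3: derive span(e,i) via R1 from span(e,h), span(h,i)
round 3: derive span(g,i) via R1 from span(g,c), span(c,i)
round 3: derive span(h,h) via R1 from span(h,c), span(c,h)
round 3: derive span(i,i) via R1 from span(i,c), span(c,i)
round 3: derive conn(e,c) via R3 from conn(e,g), conn(g,c)
round 3: derive conn(e,i) via R3 from conn(e,h), conn(h,i)
round 3: derive conn(g,i) via R3 from conn(g,c), conn(c,i)
round 3: derive conn(h,h) via R3 from conn(h,c), conn(c,h)
round 3: derive conn(i,i) via R3 from conn(i,c), conn(c,i)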